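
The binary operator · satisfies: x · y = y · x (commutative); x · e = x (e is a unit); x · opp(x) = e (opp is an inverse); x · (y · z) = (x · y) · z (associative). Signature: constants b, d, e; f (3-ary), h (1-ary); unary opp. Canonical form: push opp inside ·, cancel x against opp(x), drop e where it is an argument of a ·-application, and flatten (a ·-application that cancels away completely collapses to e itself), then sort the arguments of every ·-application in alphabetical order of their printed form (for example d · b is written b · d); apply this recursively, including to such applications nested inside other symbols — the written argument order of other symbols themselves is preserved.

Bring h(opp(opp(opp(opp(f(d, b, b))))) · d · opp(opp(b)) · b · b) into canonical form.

Work inside:  opp(opp(opp(opp(f(d, b, b))))) · d · opp(opp(b)) · b · b
Push opp inside:  distribute opp over · and collapse double opp
Collect:  f(d, b, b) · d · b · b · b
Sort:  b · b · b · d · f(d, b, b)
Put back:  h(b · b · b · d · f(d, b, b))

Answer: h(b · b · b · d · f(d, b, b))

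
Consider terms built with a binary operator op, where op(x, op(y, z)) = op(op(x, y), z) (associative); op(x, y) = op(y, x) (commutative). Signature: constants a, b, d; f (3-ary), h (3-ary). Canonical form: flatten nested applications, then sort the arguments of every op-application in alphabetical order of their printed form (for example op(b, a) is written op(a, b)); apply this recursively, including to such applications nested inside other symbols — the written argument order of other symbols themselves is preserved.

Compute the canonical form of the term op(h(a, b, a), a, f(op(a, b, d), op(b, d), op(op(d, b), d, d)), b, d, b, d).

Answer: op(a, b, b, d, d, f(op(a, b, d), op(b, d), op(b, d, d, d)), h(a, b, a))

Derivation:
Inside:  f(op(a, b, d), op(b, d), op(op(d, b), d, d))  →  f(op(a, b, d), op(b, d), op(b, d, d, d))
Sort arguments:  op(a, b, b, d, d, f(op(a, b, d), op(b, d), op(b, d, d, d)), h(a, b, a))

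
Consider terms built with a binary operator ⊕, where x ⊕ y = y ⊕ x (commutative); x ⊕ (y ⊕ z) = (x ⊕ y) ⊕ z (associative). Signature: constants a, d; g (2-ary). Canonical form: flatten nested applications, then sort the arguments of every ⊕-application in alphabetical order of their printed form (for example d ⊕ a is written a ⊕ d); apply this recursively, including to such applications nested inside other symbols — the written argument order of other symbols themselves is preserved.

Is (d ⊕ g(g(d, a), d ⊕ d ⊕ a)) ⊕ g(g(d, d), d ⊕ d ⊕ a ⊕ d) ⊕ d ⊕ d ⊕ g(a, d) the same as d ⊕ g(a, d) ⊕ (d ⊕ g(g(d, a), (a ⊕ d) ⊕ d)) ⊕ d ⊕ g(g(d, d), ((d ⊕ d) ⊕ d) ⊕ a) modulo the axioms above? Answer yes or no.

Left:  (d ⊕ g(g(d, a), d ⊕ d ⊕ a)) ⊕ g(g(d, d), d ⊕ d ⊕ a ⊕ d) ⊕ d ⊕ d ⊕ g(a, d)
  Merge nested applications:  d ⊕ g(g(d, a), d ⊕ d ⊕ a) ⊕ g(g(d, d), d ⊕ d ⊕ a ⊕ d) ⊕ d ⊕ d ⊕ g(a, d)
  Canonicalize subterm:  g(g(d, a), d ⊕ d ⊕ a)  →  g(g(d, a), a ⊕ d ⊕ d)
  Canonicalize subterm:  g(g(d, d), d ⊕ d ⊕ a ⊕ d)  →  g(g(d, d), a ⊕ d ⊕ d ⊕ d)
  Sort:  d ⊕ d ⊕ d ⊕ g(a, d) ⊕ g(g(d, a), a ⊕ d ⊕ d) ⊕ g(g(d, d), a ⊕ d ⊕ d ⊕ d)
Right:  d ⊕ g(a, d) ⊕ (d ⊕ g(g(d, a), (a ⊕ d) ⊕ d)) ⊕ d ⊕ g(g(d, d), ((d ⊕ d) ⊕ d) ⊕ a)
  Un-nest:  d ⊕ g(a, d) ⊕ d ⊕ g(g(d, a), (a ⊕ d) ⊕ d) ⊕ d ⊕ g(g(d, d), ((d ⊕ d) ⊕ d) ⊕ a)
  Simplify inside:  g(g(d, a), (a ⊕ d) ⊕ d)  →  g(g(d, a), a ⊕ d ⊕ d)
  Inside:  g(g(d, d), ((d ⊕ d) ⊕ d) ⊕ a)  →  g(g(d, d), a ⊕ d ⊕ d ⊕ d)
  Sort:  d ⊕ d ⊕ d ⊕ g(a, d) ⊕ g(g(d, a), a ⊕ d ⊕ d) ⊕ g(g(d, d), a ⊕ d ⊕ d ⊕ d)

Answer: yes — both canonical forms are d ⊕ d ⊕ d ⊕ g(a, d) ⊕ g(g(d, a), a ⊕ d ⊕ d) ⊕ g(g(d, d), a ⊕ d ⊕ d ⊕ d)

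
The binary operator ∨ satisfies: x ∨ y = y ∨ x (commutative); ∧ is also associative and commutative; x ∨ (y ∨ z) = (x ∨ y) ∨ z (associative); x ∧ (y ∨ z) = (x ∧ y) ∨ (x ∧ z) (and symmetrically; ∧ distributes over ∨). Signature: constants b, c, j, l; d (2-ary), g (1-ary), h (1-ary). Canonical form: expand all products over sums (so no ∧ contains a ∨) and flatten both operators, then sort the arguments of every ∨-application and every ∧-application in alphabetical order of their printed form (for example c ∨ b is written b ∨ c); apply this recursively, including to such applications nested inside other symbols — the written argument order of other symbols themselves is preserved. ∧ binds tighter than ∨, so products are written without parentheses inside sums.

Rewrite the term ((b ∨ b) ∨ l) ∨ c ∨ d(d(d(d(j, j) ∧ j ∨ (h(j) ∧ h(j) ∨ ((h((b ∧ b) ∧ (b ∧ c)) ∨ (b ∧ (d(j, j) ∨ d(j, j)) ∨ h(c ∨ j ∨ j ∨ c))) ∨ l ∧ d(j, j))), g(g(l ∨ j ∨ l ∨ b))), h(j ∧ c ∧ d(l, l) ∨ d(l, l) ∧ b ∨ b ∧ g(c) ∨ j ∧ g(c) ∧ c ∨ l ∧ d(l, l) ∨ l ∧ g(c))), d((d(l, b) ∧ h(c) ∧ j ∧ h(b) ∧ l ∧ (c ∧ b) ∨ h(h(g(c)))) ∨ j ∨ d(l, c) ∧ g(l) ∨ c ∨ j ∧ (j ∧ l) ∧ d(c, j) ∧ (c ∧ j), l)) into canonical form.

Expand products over sums:  b ∨ b ∨ l ∨ c ∨ d(d(d(b ∧ d(j, j) ∨ b ∧ d(j, j) ∨ d(j, j) ∧ j ∨ d(j, j) ∧ l ∨ h(b ∧ b ∧ b ∧ c) ∨ h(c ∨ c ∨ j ∨ j) ∨ h(j) ∧ h(j), g(g(b ∨ j ∨ l ∨ l))), h(b ∧ d(l, l) ∨ b ∧ g(c) ∨ c ∧ d(l, l) ∧ j ∨ c ∧ g(c) ∧ j ∨ d(l, l) ∧ l ∨ g(c) ∧ l)), d(b ∧ c ∧ d(l, b) ∧ h(b) ∧ h(c) ∧ j ∧ l ∨ c ∨ c ∧ d(c, j) ∧ j ∧ j ∧ j ∧ l ∨ d(l, c) ∧ g(l) ∨ h(h(g(c))) ∨ j, l))
Order the arguments:  b ∨ b ∨ c ∨ d(d(d(b ∧ d(j, j) ∨ b ∧ d(j, j) ∨ d(j, j) ∧ j ∨ d(j, j) ∧ l ∨ h(b ∧ b ∧ b ∧ c) ∨ h(c ∨ c ∨ j ∨ j) ∨ h(j) ∧ h(j), g(g(b ∨ j ∨ l ∨ l))), h(b ∧ d(l, l) ∨ b ∧ g(c) ∨ c ∧ d(l, l) ∧ j ∨ c ∧ g(c) ∧ j ∨ d(l, l) ∧ l ∨ g(c) ∧ l)), d(b ∧ c ∧ d(l, b) ∧ h(b) ∧ h(c) ∧ j ∧ l ∨ c ∨ c ∧ d(c, j) ∧ j ∧ j ∧ j ∧ l ∨ d(l, c) ∧ g(l) ∨ h(h(g(c))) ∨ j, l)) ∨ l

Answer: b ∨ b ∨ c ∨ d(d(d(b ∧ d(j, j) ∨ b ∧ d(j, j) ∨ d(j, j) ∧ j ∨ d(j, j) ∧ l ∨ h(b ∧ b ∧ b ∧ c) ∨ h(c ∨ c ∨ j ∨ j) ∨ h(j) ∧ h(j), g(g(b ∨ j ∨ l ∨ l))), h(b ∧ d(l, l) ∨ b ∧ g(c) ∨ c ∧ d(l, l) ∧ j ∨ c ∧ g(c) ∧ j ∨ d(l, l) ∧ l ∨ g(c) ∧ l)), d(b ∧ c ∧ d(l, b) ∧ h(b) ∧ h(c) ∧ j ∧ l ∨ c ∨ c ∧ d(c, j) ∧ j ∧ j ∧ j ∧ l ∨ d(l, c) ∧ g(l) ∨ h(h(g(c))) ∨ j, l)) ∨ l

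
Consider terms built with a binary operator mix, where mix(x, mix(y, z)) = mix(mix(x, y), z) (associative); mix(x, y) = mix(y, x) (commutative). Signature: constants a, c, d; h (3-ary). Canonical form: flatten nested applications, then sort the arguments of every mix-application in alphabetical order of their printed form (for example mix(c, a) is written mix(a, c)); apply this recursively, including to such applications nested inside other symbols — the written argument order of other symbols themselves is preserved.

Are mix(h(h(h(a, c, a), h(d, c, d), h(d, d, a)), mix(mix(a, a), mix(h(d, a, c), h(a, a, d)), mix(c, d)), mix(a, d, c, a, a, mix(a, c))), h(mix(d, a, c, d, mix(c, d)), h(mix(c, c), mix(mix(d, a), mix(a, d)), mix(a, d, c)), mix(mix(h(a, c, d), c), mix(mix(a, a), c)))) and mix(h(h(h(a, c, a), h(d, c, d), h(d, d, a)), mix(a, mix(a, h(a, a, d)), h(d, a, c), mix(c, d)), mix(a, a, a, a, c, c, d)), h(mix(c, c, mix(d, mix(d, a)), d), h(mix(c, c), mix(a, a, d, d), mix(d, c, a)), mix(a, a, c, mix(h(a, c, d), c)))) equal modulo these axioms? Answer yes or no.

Left:  mix(h(h(h(a, c, a), h(d, c, d), h(d, d, a)), mix(mix(a, a), mix(h(d, a, c), h(a, a, d)), mix(c, d)), mix(a, d, c, a, a, mix(a, c))), h(mix(d, a, c, d, mix(c, d)), h(mix(c, c), mix(mix(d, a), mix(a, d)), mix(a, d, c)), mix(mix(h(a, c, d), c), mix(mix(a, a), c))))
  Inside:  h(h(h(a, c, a), h(d, c, d), h(d, d, a)), mix(mix(a, a), mix(h(d, a, c), h(a, a, d)), mix(c, d)), mix(a, d, c, a, a, mix(a, c)))  →  h(h(h(a, c, a), h(d, c, d), h(d, d, a)), mix(a, a, c, d, h(a, a, d), h(d, a, c)), mix(a, a, a, a, c, c, d))
  Simplify inside:  h(mix(d, a, c, d, mix(c, d)), h(mix(c, c), mix(mix(d, a), mix(a, d)), mix(a, d, c)), mix(mix(h(a, c, d), c), mix(mix(a, a), c)))  →  h(mix(a, c, c, d, d, d), h(mix(c, c), mix(a, a, d, d), mix(a, c, d)), mix(a, a, c, c, h(a, c, d)))
  Sort arguments:  mix(h(h(h(a, c, a), h(d, c, d), h(d, d, a)), mix(a, a, c, d, h(a, a, d), h(d, a, c)), mix(a, a, a, a, c, c, d)), h(mix(a, c, c, d, d, d), h(mix(c, c), mix(a, a, d, d), mix(a, c, d)), mix(a, a, c, c, h(a, c, d))))
Right:  mix(h(h(h(a, c, a), h(d, c, d), h(d, d, a)), mix(a, mix(a, h(a, a, d)), h(d, a, c), mix(c, d)), mix(a, a, a, a, c, c, d)), h(mix(c, c, mix(d, mix(d, a)), d), h(mix(c, c), mix(a, a, d, d), mix(d, c, a)), mix(a, a, c, mix(h(a, c, d), c))))
  Canonicalize subterm:  h(h(h(a, c, a), h(d, c, d), h(d, d, a)), mix(a, mix(a, h(a, a, d)), h(d, a, c), mix(c, d)), mix(a, a, a, a, c, c, d))  →  h(h(h(a, c, a), h(d, c, d), h(d, d, a)), mix(a, a, c, d, h(a, a, d), h(d, a, c)), mix(a, a, a, a, c, c, d))
  Simplify inside:  h(mix(c, c, mix(d, mix(d, a)), d), h(mix(c, c), mix(a, a, d, d), mix(d, c, a)), mix(a, a, c, mix(h(a, c, d), c)))  →  h(mix(a, c, c, d, d, d), h(mix(c, c), mix(a, a, d, d), mix(a, c, d)), mix(a, a, c, c, h(a, c, d)))
  Order the arguments:  mix(h(h(h(a, c, a), h(d, c, d), h(d, d, a)), mix(a, a, c, d, h(a, a, d), h(d, a, c)), mix(a, a, a, a, c, c, d)), h(mix(a, c, c, d, d, d), h(mix(c, c), mix(a, a, d, d), mix(a, c, d)), mix(a, a, c, c, h(a, c, d))))

Answer: yes — both canonical forms are mix(h(h(h(a, c, a), h(d, c, d), h(d, d, a)), mix(a, a, c, d, h(a, a, d), h(d, a, c)), mix(a, a, a, a, c, c, d)), h(mix(a, c, c, d, d, d), h(mix(c, c), mix(a, a, d, d), mix(a, c, d)), mix(a, a, c, c, h(a, c, d))))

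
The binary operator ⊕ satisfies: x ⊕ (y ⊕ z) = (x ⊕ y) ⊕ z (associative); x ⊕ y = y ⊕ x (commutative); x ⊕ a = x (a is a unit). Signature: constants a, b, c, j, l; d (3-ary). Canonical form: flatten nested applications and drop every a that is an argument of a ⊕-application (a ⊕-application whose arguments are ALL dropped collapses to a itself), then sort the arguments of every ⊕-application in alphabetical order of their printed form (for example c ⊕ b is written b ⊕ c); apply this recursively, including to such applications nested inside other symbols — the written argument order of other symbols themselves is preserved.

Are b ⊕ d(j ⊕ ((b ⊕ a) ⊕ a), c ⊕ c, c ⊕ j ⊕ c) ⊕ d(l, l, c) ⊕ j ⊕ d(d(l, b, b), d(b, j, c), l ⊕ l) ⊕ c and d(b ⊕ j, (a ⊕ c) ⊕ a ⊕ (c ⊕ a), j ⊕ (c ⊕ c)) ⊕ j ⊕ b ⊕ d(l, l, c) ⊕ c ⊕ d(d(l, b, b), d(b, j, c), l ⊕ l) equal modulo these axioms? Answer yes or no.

Left:  b ⊕ d(j ⊕ ((b ⊕ a) ⊕ a), c ⊕ c, c ⊕ j ⊕ c) ⊕ d(l, l, c) ⊕ j ⊕ d(d(l, b, b), d(b, j, c), l ⊕ l) ⊕ c
  Canonicalize subterm:  d(j ⊕ ((b ⊕ a) ⊕ a), c ⊕ c, c ⊕ j ⊕ c)  →  d(b ⊕ j, c ⊕ c, c ⊕ c ⊕ j)
  Order the arguments:  b ⊕ c ⊕ d(b ⊕ j, c ⊕ c, c ⊕ c ⊕ j) ⊕ d(d(l, b, b), d(b, j, c), l ⊕ l) ⊕ d(l, l, c) ⊕ j
Right:  d(b ⊕ j, (a ⊕ c) ⊕ a ⊕ (c ⊕ a), j ⊕ (c ⊕ c)) ⊕ j ⊕ b ⊕ d(l, l, c) ⊕ c ⊕ d(d(l, b, b), d(b, j, c), l ⊕ l)
  Canonicalize subterm:  d(b ⊕ j, (a ⊕ c) ⊕ a ⊕ (c ⊕ a), j ⊕ (c ⊕ c))  →  d(b ⊕ j, c ⊕ c, c ⊕ c ⊕ j)
  Sort:  b ⊕ c ⊕ d(b ⊕ j, c ⊕ c, c ⊕ c ⊕ j) ⊕ d(d(l, b, b), d(b, j, c), l ⊕ l) ⊕ d(l, l, c) ⊕ j

Answer: yes — both canonical forms are b ⊕ c ⊕ d(b ⊕ j, c ⊕ c, c ⊕ c ⊕ j) ⊕ d(d(l, b, b), d(b, j, c), l ⊕ l) ⊕ d(l, l, c) ⊕ j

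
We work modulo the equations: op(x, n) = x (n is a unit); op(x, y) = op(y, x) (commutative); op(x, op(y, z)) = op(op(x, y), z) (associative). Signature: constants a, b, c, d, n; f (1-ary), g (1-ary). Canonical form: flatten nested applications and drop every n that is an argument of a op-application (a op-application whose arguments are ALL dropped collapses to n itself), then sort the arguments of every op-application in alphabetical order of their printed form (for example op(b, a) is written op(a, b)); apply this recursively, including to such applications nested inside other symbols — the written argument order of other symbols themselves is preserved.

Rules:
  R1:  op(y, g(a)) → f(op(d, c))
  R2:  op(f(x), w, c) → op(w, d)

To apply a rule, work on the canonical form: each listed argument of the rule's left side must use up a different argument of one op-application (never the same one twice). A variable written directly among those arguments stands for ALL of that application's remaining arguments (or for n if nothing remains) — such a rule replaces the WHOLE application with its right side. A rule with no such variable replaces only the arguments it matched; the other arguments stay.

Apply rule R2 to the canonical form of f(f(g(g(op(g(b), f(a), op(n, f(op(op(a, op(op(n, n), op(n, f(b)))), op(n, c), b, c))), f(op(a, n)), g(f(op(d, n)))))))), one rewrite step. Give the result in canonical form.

Answer: f(f(g(g(op(f(a), f(a), f(op(a, b, c, d)), g(b), g(f(d)))))))

Derivation:
Canonical form:  f(f(g(g(op(f(a), f(a), f(op(a, b, c, c, f(b))), g(b), g(f(d)))))))
R2 matches:  uses c, f(b);  w := op(a, b, c), x := b
The extension variable absorbs all remaining arguments, so the whole application is rewritten.
Result:  f(f(g(g(op(f(a), f(a), f(op(a, b, c, d)), g(b), g(f(d)))))))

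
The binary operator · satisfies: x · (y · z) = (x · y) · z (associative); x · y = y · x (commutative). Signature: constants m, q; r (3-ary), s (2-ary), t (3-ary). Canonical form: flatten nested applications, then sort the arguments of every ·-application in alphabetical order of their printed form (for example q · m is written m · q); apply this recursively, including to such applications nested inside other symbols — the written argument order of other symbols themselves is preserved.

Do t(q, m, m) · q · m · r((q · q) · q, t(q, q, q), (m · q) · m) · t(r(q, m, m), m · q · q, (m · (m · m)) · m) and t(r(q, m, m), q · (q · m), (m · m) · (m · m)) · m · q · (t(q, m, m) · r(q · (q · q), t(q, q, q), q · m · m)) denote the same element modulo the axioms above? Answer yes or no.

Left:  t(q, m, m) · q · m · r((q · q) · q, t(q, q, q), (m · q) · m) · t(r(q, m, m), m · q · q, (m · (m · m)) · m)
  Inside:  r((q · q) · q, t(q, q, q), (m · q) · m)  →  r(q · q · q, t(q, q, q), m · m · q)
  Inside:  t(r(q, m, m), m · q · q, (m · (m · m)) · m)  →  t(r(q, m, m), m · q · q, m · m · m · m)
  Sort:  m · q · r(q · q · q, t(q, q, q), m · m · q) · t(q, m, m) · t(r(q, m, m), m · q · q, m · m · m · m)
Right:  t(r(q, m, m), q · (q · m), (m · m) · (m · m)) · m · q · (t(q, m, m) · r(q · (q · q), t(q, q, q), q · m · m))
  Flatten:  t(r(q, m, m), q · (q · m), (m · m) · (m · m)) · m · q · t(q, m, m) · r(q · (q · q), t(q, q, q), q · m · m)
  Inside:  t(r(q, m, m), q · (q · m), (m · m) · (m · m))  →  t(r(q, m, m), m · q · q, m · m · m · m)
  Inside:  r(q · (q · q), t(q, q, q), q · m · m)  →  r(q · q · q, t(q, q, q), m · m · q)
  Sort:  m · q · r(q · q · q, t(q, q, q), m · m · q) · t(q, m, m) · t(r(q, m, m), m · q · q, m · m · m · m)

Answer: yes — both canonical forms are m · q · r(q · q · q, t(q, q, q), m · m · q) · t(q, m, m) · t(r(q, m, m), m · q · q, m · m · m · m)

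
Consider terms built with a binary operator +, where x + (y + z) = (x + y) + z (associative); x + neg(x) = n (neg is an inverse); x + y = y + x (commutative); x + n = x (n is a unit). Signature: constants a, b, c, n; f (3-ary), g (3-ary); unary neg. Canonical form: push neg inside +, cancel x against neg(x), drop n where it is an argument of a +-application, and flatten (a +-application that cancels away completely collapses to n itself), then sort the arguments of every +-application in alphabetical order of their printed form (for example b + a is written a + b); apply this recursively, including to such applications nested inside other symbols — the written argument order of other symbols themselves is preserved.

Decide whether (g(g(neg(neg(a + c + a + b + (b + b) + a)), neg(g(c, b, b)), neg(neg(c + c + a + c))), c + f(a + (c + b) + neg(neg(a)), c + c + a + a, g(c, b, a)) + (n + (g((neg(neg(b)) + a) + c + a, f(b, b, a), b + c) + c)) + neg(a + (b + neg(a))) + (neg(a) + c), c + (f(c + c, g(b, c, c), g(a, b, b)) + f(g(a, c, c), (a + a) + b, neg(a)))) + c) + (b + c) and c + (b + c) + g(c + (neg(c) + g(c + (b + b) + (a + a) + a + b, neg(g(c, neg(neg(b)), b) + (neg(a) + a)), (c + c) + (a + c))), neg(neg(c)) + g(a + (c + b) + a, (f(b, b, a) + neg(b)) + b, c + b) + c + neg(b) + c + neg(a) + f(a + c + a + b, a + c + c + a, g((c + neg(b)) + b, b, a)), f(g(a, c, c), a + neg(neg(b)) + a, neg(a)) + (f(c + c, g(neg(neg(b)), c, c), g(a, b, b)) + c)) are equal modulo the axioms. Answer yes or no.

Answer: yes — both canonical forms are b + c + c + g(g(a + a + a + b + b + b + c, neg(g(c, b, b)), a + c + c + c), c + c + c + f(a + a + b + c, a + a + c + c, g(c, b, a)) + g(a + a + b + c, f(b, b, a), b + c) + neg(a) + neg(b), c + f(c + c, g(b, c, c), g(a, b, b)) + f(g(a, c, c), a + a + b, neg(a)))

Derivation:
Left:  (g(g(neg(neg(a + c + a + b + (b + b) + a)), neg(g(c, b, b)), neg(neg(c + c + a + c))), c + f(a + (c + b) + neg(neg(a)), c + c + a + a, g(c, b, a)) + (n + (g((neg(neg(b)) + a) + c + a, f(b, b, a), b + c) + c)) + neg(a + (b + neg(a))) + (neg(a) + c), c + (f(c + c, g(b, c, c), g(a, b, b)) + f(g(a, c, c), (a + a) + b, neg(a)))) + c) + (b + c)
  Push neg inside:  distribute neg over + and collapse double neg
  Collect:  g(g(a + a + a + b + b + b + c, neg(g(c, b, b)), a + c + c + c), c + c + c + f(a + a + b + c, a + a + c + c, g(c, b, a)) + g(a + a + b + c, f(b, b, a), b + c) + neg(a) + neg(b), c + f(c + c, g(b, c, c), g(a, b, b)) + f(g(a, c, c), a + a + b, neg(a))) + c + c + b
  Order the arguments:  b + c + c + g(g(a + a + a + b + b + b + c, neg(g(c, b, b)), a + c + c + c), c + c + c + f(a + a + b + c, a + a + c + c, g(c, b, a)) + g(a + a + b + c, f(b, b, a), b + c) + neg(a) + neg(b), c + f(c + c, g(b, c, c), g(a, b, b)) + f(g(a, c, c), a + a + b, neg(a)))
Right:  c + (b + c) + g(c + (neg(c) + g(c + (b + b) + (a + a) + a + b, neg(g(c, neg(neg(b)), b) + (neg(a) + a)), (c + c) + (a + c))), neg(neg(c)) + g(a + (c + b) + a, (f(b, b, a) + neg(b)) + b, c + b) + c + neg(b) + c + neg(a) + f(a + c + a + b, a + c + c + a, g((c + neg(b)) + b, b, a)), f(g(a, c, c), a + neg(neg(b)) + a, neg(a)) + (f(c + c, g(neg(neg(b)), c, c), g(a, b, b)) + c))
  Push neg inside:  distribute neg over + and collapse double neg
  Combine occurrences:  c + c + b + g(g(a + a + a + b + b + b + c, neg(g(c, b, b)), a + c + c + c), c + c + c + f(a + a + b + c, a + a + c + c, g(c, b, a)) + g(a + a + b + c, f(b, b, a), b + c) + neg(a) + neg(b), c + f(c + c, g(b, c, c), g(a, b, b)) + f(g(a, c, c), a + a + b, neg(a)))
  Sort:  b + c + c + g(g(a + a + a + b + b + b + c, neg(g(c, b, b)), a + c + c + c), c + c + c + f(a + a + b + c, a + a + c + c, g(c, b, a)) + g(a + a + b + c, f(b, b, a), b + c) + neg(a) + neg(b), c + f(c + c, g(b, c, c), g(a, b, b)) + f(g(a, c, c), a + a + b, neg(a)))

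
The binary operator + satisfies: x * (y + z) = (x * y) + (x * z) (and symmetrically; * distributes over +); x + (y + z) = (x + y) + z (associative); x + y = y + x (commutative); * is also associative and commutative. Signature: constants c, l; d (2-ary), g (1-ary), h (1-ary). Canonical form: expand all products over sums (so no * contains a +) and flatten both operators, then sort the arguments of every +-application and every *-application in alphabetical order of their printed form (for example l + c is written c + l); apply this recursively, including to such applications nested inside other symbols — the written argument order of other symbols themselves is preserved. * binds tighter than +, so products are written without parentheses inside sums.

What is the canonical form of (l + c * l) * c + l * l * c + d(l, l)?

Expand products over sums:  c * l + c * c * l + c * l * l + d(l, l)
Order the arguments:  c * c * l + c * l + c * l * l + d(l, l)

Answer: c * c * l + c * l + c * l * l + d(l, l)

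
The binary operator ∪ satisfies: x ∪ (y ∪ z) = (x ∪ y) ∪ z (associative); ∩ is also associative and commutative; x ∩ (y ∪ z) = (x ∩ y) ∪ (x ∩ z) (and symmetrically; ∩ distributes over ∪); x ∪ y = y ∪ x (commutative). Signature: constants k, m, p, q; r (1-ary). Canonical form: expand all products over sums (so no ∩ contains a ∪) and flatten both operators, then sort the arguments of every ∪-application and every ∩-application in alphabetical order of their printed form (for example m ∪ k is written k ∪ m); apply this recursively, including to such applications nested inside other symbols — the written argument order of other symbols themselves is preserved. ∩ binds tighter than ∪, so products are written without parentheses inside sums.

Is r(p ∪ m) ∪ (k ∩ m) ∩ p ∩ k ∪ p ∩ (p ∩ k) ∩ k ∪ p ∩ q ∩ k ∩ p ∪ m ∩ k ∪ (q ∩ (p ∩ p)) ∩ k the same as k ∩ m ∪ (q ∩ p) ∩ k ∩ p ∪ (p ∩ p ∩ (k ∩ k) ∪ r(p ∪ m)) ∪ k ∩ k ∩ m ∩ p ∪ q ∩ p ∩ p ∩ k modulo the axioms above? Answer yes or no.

Left:  r(p ∪ m) ∪ (k ∩ m) ∩ p ∩ k ∪ p ∩ (p ∩ k) ∩ k ∪ p ∩ q ∩ k ∩ p ∪ m ∩ k ∪ (q ∩ (p ∩ p)) ∩ k
  Flatten:  r(m ∪ p) ∪ k ∩ k ∩ m ∩ p ∪ k ∩ k ∩ p ∩ p ∪ k ∩ p ∩ p ∩ q ∪ k ∩ m ∪ k ∩ p ∩ p ∩ q
  Order the arguments:  k ∩ k ∩ m ∩ p ∪ k ∩ k ∩ p ∩ p ∪ k ∩ m ∪ k ∩ p ∩ p ∩ q ∪ k ∩ p ∩ p ∩ q ∪ r(m ∪ p)
Right:  k ∩ m ∪ (q ∩ p) ∩ k ∩ p ∪ (p ∩ p ∩ (k ∩ k) ∪ r(p ∪ m)) ∪ k ∩ k ∩ m ∩ p ∪ q ∩ p ∩ p ∩ k
  Un-nest:  k ∩ m ∪ k ∩ p ∩ p ∩ q ∪ k ∩ k ∩ p ∩ p ∪ r(m ∪ p) ∪ k ∩ k ∩ m ∩ p ∪ k ∩ p ∩ p ∩ q
  Sort arguments:  k ∩ k ∩ m ∩ p ∪ k ∩ k ∩ p ∩ p ∪ k ∩ m ∪ k ∩ p ∩ p ∩ q ∪ k ∩ p ∩ p ∩ q ∪ r(m ∪ p)

Answer: yes — both canonical forms are k ∩ k ∩ m ∩ p ∪ k ∩ k ∩ p ∩ p ∪ k ∩ m ∪ k ∩ p ∩ p ∩ q ∪ k ∩ p ∩ p ∩ q ∪ r(m ∪ p)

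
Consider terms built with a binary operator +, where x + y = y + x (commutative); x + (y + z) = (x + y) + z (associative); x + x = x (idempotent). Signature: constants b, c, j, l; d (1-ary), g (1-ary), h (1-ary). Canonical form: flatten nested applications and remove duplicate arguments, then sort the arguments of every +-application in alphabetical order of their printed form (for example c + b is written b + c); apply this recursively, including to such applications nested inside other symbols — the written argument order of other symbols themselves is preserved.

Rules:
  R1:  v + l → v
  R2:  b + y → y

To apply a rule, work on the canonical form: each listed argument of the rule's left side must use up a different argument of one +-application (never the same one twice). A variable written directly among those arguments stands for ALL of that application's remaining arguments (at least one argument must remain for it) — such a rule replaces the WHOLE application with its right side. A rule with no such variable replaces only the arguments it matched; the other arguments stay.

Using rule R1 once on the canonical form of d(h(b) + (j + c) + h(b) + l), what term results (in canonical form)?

Answer: d(c + h(b) + j)

Derivation:
Canonical form:  d(c + h(b) + j + l)
R1 matches:  uses l;  v := c + h(b) + j
The extension variable absorbs all remaining arguments, so the whole application is rewritten.
Giving:  d(c + h(b) + j)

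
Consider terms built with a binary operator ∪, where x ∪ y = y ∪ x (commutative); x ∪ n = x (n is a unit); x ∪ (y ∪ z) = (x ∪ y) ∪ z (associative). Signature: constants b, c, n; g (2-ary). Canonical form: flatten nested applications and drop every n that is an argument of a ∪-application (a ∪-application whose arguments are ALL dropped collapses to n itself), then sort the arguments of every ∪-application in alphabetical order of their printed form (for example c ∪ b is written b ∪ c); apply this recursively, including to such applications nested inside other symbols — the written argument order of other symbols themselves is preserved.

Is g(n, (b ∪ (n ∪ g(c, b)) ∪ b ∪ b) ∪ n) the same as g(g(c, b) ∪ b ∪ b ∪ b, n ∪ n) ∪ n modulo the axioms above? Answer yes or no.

Left:  g(n, (b ∪ (n ∪ g(c, b)) ∪ b ∪ b) ∪ n)
  Focus inside:  (b ∪ (n ∪ g(c, b)) ∪ b ∪ b) ∪ n
  Merge nested applications:  b ∪ n ∪ g(c, b) ∪ b ∪ b ∪ n
  Units out:  drop n (×2)
  Sort:  b ∪ b ∪ b ∪ g(c, b)
  Reassemble:  g(n, b ∪ b ∪ b ∪ g(c, b))
Right:  g(g(c, b) ∪ b ∪ b ∪ b, n ∪ n) ∪ n
  Canonicalize subterm:  g(g(c, b) ∪ b ∪ b ∪ b, n ∪ n)  →  g(b ∪ b ∪ b ∪ g(c, b), n)
  Drop the unit:  drop n
  Order the arguments:  g(b ∪ b ∪ b ∪ g(c, b), n)

Answer: no — g(n, b ∪ b ∪ b ∪ g(c, b)) vs g(b ∪ b ∪ b ∪ g(c, b), n)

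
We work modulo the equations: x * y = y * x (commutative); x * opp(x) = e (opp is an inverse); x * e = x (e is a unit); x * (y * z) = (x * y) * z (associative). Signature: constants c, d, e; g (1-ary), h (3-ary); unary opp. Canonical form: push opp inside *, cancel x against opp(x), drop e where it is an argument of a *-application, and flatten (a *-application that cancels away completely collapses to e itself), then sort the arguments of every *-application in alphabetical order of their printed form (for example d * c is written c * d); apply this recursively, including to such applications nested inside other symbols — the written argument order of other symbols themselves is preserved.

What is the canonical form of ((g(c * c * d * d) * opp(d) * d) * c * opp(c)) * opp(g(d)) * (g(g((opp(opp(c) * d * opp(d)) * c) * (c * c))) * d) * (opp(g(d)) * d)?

Answer: d * d * g(c * c * d * d) * g(g(c * c * c * c)) * opp(g(d)) * opp(g(d))

Derivation:
Push opp inside:  distribute opp over * and collapse double opp
Inverses cancel:  c cancels
Collect terms:  g(c * c * d * d) * d * d * opp(g(d)) * opp(g(d)) * g(g(c * c * c * c))
Sort:  d * d * g(c * c * d * d) * g(g(c * c * c * c)) * opp(g(d)) * opp(g(d))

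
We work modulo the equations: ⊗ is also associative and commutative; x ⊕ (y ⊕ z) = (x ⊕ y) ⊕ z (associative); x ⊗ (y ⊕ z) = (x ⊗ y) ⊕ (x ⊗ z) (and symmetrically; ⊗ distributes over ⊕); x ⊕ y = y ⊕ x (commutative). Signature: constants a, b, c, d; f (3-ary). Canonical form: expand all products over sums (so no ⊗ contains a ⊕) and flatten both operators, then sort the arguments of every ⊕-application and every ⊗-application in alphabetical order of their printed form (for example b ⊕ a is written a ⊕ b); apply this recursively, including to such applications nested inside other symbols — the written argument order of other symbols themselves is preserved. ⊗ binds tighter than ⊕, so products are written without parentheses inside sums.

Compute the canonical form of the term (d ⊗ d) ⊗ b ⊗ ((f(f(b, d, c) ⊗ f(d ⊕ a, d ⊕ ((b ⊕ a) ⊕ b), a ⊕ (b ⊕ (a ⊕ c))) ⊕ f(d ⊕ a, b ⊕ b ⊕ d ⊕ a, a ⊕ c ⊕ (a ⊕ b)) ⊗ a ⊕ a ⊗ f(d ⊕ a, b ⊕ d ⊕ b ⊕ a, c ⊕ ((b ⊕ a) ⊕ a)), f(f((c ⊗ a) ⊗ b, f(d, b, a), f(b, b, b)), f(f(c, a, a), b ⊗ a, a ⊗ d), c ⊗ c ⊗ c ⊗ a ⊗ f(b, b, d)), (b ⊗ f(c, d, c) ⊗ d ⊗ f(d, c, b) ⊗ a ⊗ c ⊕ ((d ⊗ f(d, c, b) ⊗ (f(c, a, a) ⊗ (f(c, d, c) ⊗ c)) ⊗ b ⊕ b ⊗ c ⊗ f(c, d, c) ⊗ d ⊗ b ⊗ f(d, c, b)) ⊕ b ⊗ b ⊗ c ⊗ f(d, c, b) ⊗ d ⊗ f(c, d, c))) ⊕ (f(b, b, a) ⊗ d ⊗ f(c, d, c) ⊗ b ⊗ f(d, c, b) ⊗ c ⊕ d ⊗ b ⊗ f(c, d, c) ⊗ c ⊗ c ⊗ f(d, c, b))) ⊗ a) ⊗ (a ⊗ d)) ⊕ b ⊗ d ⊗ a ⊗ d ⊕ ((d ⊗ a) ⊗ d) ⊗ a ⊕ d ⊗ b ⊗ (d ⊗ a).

Answer: a ⊗ a ⊗ b ⊗ d ⊗ d ⊗ d ⊗ f(a ⊗ f(a ⊕ d, a ⊕ b ⊕ b ⊕ d, a ⊕ a ⊕ b ⊕ c) ⊕ a ⊗ f(a ⊕ d, a ⊕ b ⊕ b ⊕ d, a ⊕ a ⊕ b ⊕ c) ⊕ f(a ⊕ d, a ⊕ b ⊕ b ⊕ d, a ⊕ a ⊕ b ⊕ c) ⊗ f(b, d, c), f(f(a ⊗ b ⊗ c, f(d, b, a), f(b, b, b)), f(f(c, a, a), a ⊗ b, a ⊗ d), a ⊗ c ⊗ c ⊗ c ⊗ f(b, b, d)), a ⊗ b ⊗ c ⊗ d ⊗ f(c, d, c) ⊗ f(d, c, b) ⊕ b ⊗ b ⊗ c ⊗ d ⊗ f(c, d, c) ⊗ f(d, c, b) ⊕ b ⊗ b ⊗ c ⊗ d ⊗ f(c, d, c) ⊗ f(d, c, b) ⊕ b ⊗ c ⊗ c ⊗ d ⊗ f(c, d, c) ⊗ f(d, c, b) ⊕ b ⊗ c ⊗ d ⊗ f(b, b, a) ⊗ f(c, d, c) ⊗ f(d, c, b) ⊕ b ⊗ c ⊗ d ⊗ f(c, a, a) ⊗ f(c, d, c) ⊗ f(d, c, b)) ⊕ a ⊗ a ⊗ d ⊗ d ⊕ a ⊗ b ⊗ d ⊗ d ⊕ a ⊗ b ⊗ d ⊗ d

Derivation:
Flatten:  a ⊗ a ⊗ b ⊗ d ⊗ d ⊗ d ⊗ f(a ⊗ f(a ⊕ d, a ⊕ b ⊕ b ⊕ d, a ⊕ a ⊕ b ⊕ c) ⊕ a ⊗ f(a ⊕ d, a ⊕ b ⊕ b ⊕ d, a ⊕ a ⊕ b ⊕ c) ⊕ f(a ⊕ d, a ⊕ b ⊕ b ⊕ d, a ⊕ a ⊕ b ⊕ c) ⊗ f(b, d, c), f(f(a ⊗ b ⊗ c, f(d, b, a), f(b, b, b)), f(f(c, a, a), a ⊗ b, a ⊗ d), a ⊗ c ⊗ c ⊗ c ⊗ f(b, b, d)), a ⊗ b ⊗ c ⊗ d ⊗ f(c, d, c) ⊗ f(d, c, b) ⊕ b ⊗ b ⊗ c ⊗ d ⊗ f(c, d, c) ⊗ f(d, c, b) ⊕ b ⊗ b ⊗ c ⊗ d ⊗ f(c, d, c) ⊗ f(d, c, b) ⊕ b ⊗ c ⊗ c ⊗ d ⊗ f(c, d, c) ⊗ f(d, c, b) ⊕ b ⊗ c ⊗ d ⊗ f(b, b, a) ⊗ f(c, d, c) ⊗ f(d, c, b) ⊕ b ⊗ c ⊗ d ⊗ f(c, a, a) ⊗ f(c, d, c) ⊗ f(d, c, b)) ⊕ a ⊗ b ⊗ d ⊗ d ⊕ a ⊗ a ⊗ d ⊗ d ⊕ a ⊗ b ⊗ d ⊗ d
Sort:  a ⊗ a ⊗ b ⊗ d ⊗ d ⊗ d ⊗ f(a ⊗ f(a ⊕ d, a ⊕ b ⊕ b ⊕ d, a ⊕ a ⊕ b ⊕ c) ⊕ a ⊗ f(a ⊕ d, a ⊕ b ⊕ b ⊕ d, a ⊕ a ⊕ b ⊕ c) ⊕ f(a ⊕ d, a ⊕ b ⊕ b ⊕ d, a ⊕ a ⊕ b ⊕ c) ⊗ f(b, d, c), f(f(a ⊗ b ⊗ c, f(d, b, a), f(b, b, b)), f(f(c, a, a), a ⊗ b, a ⊗ d), a ⊗ c ⊗ c ⊗ c ⊗ f(b, b, d)), a ⊗ b ⊗ c ⊗ d ⊗ f(c, d, c) ⊗ f(d, c, b) ⊕ b ⊗ b ⊗ c ⊗ d ⊗ f(c, d, c) ⊗ f(d, c, b) ⊕ b ⊗ b ⊗ c ⊗ d ⊗ f(c, d, c) ⊗ f(d, c, b) ⊕ b ⊗ c ⊗ c ⊗ d ⊗ f(c, d, c) ⊗ f(d, c, b) ⊕ b ⊗ c ⊗ d ⊗ f(b, b, a) ⊗ f(c, d, c) ⊗ f(d, c, b) ⊕ b ⊗ c ⊗ d ⊗ f(c, a, a) ⊗ f(c, d, c) ⊗ f(d, c, b)) ⊕ a ⊗ a ⊗ d ⊗ d ⊕ a ⊗ b ⊗ d ⊗ d ⊕ a ⊗ b ⊗ d ⊗ d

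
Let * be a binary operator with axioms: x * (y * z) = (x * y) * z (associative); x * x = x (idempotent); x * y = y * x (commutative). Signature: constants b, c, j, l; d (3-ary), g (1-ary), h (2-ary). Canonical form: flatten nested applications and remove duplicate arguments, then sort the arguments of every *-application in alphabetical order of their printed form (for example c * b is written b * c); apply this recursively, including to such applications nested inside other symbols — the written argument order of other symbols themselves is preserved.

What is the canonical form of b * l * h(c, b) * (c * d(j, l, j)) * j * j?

Un-nest:  b * l * h(c, b) * c * d(j, l, j) * j * j
Idempotence:  drop duplicate j
Sort:  b * c * d(j, l, j) * h(c, b) * j * l

Answer: b * c * d(j, l, j) * h(c, b) * j * l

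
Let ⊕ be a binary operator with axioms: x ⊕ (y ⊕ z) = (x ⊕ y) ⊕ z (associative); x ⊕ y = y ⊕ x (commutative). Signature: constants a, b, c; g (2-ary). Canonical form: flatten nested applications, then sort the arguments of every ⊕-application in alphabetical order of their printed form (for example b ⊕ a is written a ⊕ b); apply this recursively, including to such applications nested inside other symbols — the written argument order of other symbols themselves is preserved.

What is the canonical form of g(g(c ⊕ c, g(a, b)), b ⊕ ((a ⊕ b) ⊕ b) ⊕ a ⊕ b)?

Answer: g(g(c ⊕ c, g(a, b)), a ⊕ a ⊕ b ⊕ b ⊕ b ⊕ b)

Derivation:
Descend into:  b ⊕ ((a ⊕ b) ⊕ b) ⊕ a ⊕ b
Flatten:  b ⊕ a ⊕ b ⊕ b ⊕ a ⊕ b
Sort:  a ⊕ a ⊕ b ⊕ b ⊕ b ⊕ b
Rebuild:  g(g(c ⊕ c, g(a, b)), a ⊕ a ⊕ b ⊕ b ⊕ b ⊕ b)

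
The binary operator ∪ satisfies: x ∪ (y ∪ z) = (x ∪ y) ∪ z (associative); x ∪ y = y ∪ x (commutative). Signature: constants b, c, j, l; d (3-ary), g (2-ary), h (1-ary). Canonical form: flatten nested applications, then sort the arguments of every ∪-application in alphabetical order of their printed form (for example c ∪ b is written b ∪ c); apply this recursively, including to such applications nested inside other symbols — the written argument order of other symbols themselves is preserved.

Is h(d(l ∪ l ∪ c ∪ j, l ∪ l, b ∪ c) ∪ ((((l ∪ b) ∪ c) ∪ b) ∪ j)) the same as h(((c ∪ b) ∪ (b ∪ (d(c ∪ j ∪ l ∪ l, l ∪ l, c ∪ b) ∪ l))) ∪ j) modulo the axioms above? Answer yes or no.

Left:  h(d(l ∪ l ∪ c ∪ j, l ∪ l, b ∪ c) ∪ ((((l ∪ b) ∪ c) ∪ b) ∪ j))
  Focus inside:  d(l ∪ l ∪ c ∪ j, l ∪ l, b ∪ c) ∪ ((((l ∪ b) ∪ c) ∪ b) ∪ j)
  Un-nest:  d(l ∪ l ∪ c ∪ j, l ∪ l, b ∪ c) ∪ l ∪ b ∪ c ∪ b ∪ j
  Inside:  d(l ∪ l ∪ c ∪ j, l ∪ l, b ∪ c)  →  d(c ∪ j ∪ l ∪ l, l ∪ l, b ∪ c)
  Order the arguments:  b ∪ b ∪ c ∪ d(c ∪ j ∪ l ∪ l, l ∪ l, b ∪ c) ∪ j ∪ l
  Reassemble:  h(b ∪ b ∪ c ∪ d(c ∪ j ∪ l ∪ l, l ∪ l, b ∪ c) ∪ j ∪ l)
Right:  h(((c ∪ b) ∪ (b ∪ (d(c ∪ j ∪ l ∪ l, l ∪ l, c ∪ b) ∪ l))) ∪ j)
  Focus inside:  ((c ∪ b) ∪ (b ∪ (d(c ∪ j ∪ l ∪ l, l ∪ l, c ∪ b) ∪ l))) ∪ j
  Un-nest:  c ∪ b ∪ b ∪ d(c ∪ j ∪ l ∪ l, l ∪ l, c ∪ b) ∪ l ∪ j
  Simplify inside:  d(c ∪ j ∪ l ∪ l, l ∪ l, c ∪ b)  →  d(c ∪ j ∪ l ∪ l, l ∪ l, b ∪ c)
  Order the arguments:  b ∪ b ∪ c ∪ d(c ∪ j ∪ l ∪ l, l ∪ l, b ∪ c) ∪ j ∪ l
  Rebuild:  h(b ∪ b ∪ c ∪ d(c ∪ j ∪ l ∪ l, l ∪ l, b ∪ c) ∪ j ∪ l)

Answer: yes — both canonical forms are h(b ∪ b ∪ c ∪ d(c ∪ j ∪ l ∪ l, l ∪ l, b ∪ c) ∪ j ∪ l)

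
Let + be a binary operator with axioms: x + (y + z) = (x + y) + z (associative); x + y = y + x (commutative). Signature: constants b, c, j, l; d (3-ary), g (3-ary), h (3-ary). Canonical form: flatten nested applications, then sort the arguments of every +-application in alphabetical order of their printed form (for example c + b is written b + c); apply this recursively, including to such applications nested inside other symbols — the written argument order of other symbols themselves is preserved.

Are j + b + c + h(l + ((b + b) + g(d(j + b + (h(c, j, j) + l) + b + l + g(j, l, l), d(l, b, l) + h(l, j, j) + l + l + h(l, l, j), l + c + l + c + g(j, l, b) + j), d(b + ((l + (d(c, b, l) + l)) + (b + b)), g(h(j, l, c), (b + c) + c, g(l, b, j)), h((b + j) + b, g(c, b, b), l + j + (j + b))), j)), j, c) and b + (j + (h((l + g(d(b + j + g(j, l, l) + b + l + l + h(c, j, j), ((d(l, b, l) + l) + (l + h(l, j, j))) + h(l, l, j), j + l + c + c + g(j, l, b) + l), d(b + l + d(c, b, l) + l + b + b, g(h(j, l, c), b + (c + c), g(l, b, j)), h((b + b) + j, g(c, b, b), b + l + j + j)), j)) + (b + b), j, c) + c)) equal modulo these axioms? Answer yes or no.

Answer: yes — both canonical forms are b + c + h(b + b + g(d(b + b + g(j, l, l) + h(c, j, j) + j + l + l, d(l, b, l) + h(l, j, j) + h(l, l, j) + l + l, c + c + g(j, l, b) + j + l + l), d(b + b + b + d(c, b, l) + l + l, g(h(j, l, c), b + c + c, g(l, b, j)), h(b + b + j, g(c, b, b), b + j + j + l)), j) + l, j, c) + j

Derivation:
Left:  j + b + c + h(l + ((b + b) + g(d(j + b + (h(c, j, j) + l) + b + l + g(j, l, l), d(l, b, l) + h(l, j, j) + l + l + h(l, l, j), l + c + l + c + g(j, l, b) + j), d(b + ((l + (d(c, b, l) + l)) + (b + b)), g(h(j, l, c), (b + c) + c, g(l, b, j)), h((b + j) + b, g(c, b, b), l + j + (j + b))), j)), j, c)
  Inside:  h(l + ((b + b) + g(d(j + b + (h(c, j, j) + l) + b + l + g(j, l, l), d(l, b, l) + h(l, j, j) + l + l + h(l, l, j), l + c + l + c + g(j, l, b) + j), d(b + ((l + (d(c, b, l) + l)) + (b + b)), g(h(j, l, c), (b + c) + c, g(l, b, j)), h((b + j) + b, g(c, b, b), l + j + (j + b))), j)), j, c)  →  h(b + b + g(d(b + b + g(j, l, l) + h(c, j, j) + j + l + l, d(l, b, l) + h(l, j, j) + h(l, l, j) + l + l, c + c + g(j, l, b) + j + l + l), d(b + b + b + d(c, b, l) + l + l, g(h(j, l, c), b + c + c, g(l, b, j)), h(b + b + j, g(c, b, b), b + j + j + l)), j) + l, j, c)
  Sort arguments:  b + c + h(b + b + g(d(b + b + g(j, l, l) + h(c, j, j) + j + l + l, d(l, b, l) + h(l, j, j) + h(l, l, j) + l + l, c + c + g(j, l, b) + j + l + l), d(b + b + b + d(c, b, l) + l + l, g(h(j, l, c), b + c + c, g(l, b, j)), h(b + b + j, g(c, b, b), b + j + j + l)), j) + l, j, c) + j
Right:  b + (j + (h((l + g(d(b + j + g(j, l, l) + b + l + l + h(c, j, j), ((d(l, b, l) + l) + (l + h(l, j, j))) + h(l, l, j), j + l + c + c + g(j, l, b) + l), d(b + l + d(c, b, l) + l + b + b, g(h(j, l, c), b + (c + c), g(l, b, j)), h((b + b) + j, g(c, b, b), b + l + j + j)), j)) + (b + b), j, c) + c))
  Un-nest:  b + j + h((l + g(d(b + j + g(j, l, l) + b + l + l + h(c, j, j), ((d(l, b, l) + l) + (l + h(l, j, j))) + h(l, l, j), j + l + c + c + g(j, l, b) + l), d(b + l + d(c, b, l) + l + b + b, g(h(j, l, c), b + (c + c), g(l, b, j)), h((b + b) + j, g(c, b, b), b + l + j + j)), j)) + (b + b), j, c) + c
  Simplify inside:  h((l + g(d(b + j + g(j, l, l) + b + l + l + h(c, j, j), ((d(l, b, l) + l) + (l + h(l, j, j))) + h(l, l, j), j + l + c + c + g(j, l, b) + l), d(b + l + d(c, b, l) + l + b + b, g(h(j, l, c), b + (c + c), g(l, b, j)), h((b + b) + j, g(c, b, b), b + l + j + j)), j)) + (b + b), j, c)  →  h(b + b + g(d(b + b + g(j, l, l) + h(c, j, j) + j + l + l, d(l, b, l) + h(l, j, j) + h(l, l, j) + l + l, c + c + g(j, l, b) + j + l + l), d(b + b + b + d(c, b, l) + l + l, g(h(j, l, c), b + c + c, g(l, b, j)), h(b + b + j, g(c, b, b), b + j + j + l)), j) + l, j, c)
  Sort arguments:  b + c + h(b + b + g(d(b + b + g(j, l, l) + h(c, j, j) + j + l + l, d(l, b, l) + h(l, j, j) + h(l, l, j) + l + l, c + c + g(j, l, b) + j + l + l), d(b + b + b + d(c, b, l) + l + l, g(h(j, l, c), b + c + c, g(l, b, j)), h(b + b + j, g(c, b, b), b + j + j + l)), j) + l, j, c) + j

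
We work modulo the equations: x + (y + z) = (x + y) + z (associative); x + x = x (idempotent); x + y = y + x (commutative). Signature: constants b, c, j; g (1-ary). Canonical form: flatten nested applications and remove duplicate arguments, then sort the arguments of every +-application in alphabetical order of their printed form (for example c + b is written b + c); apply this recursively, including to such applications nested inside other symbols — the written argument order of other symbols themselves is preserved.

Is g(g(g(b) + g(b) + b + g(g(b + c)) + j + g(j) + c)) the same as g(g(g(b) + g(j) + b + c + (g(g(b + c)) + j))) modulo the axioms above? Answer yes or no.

Left:  g(g(g(b) + g(b) + b + g(g(b + c)) + j + g(j) + c))
  Descend into:  g(b) + g(b) + b + g(g(b + c)) + j + g(j) + c
  Idempotence:  drop duplicate g(b)
  Sort arguments:  b + c + g(b) + g(g(b + c)) + g(j) + j
  Put back:  g(g(b + c + g(b) + g(g(b + c)) + g(j) + j))
Right:  g(g(g(b) + g(j) + b + c + (g(g(b + c)) + j)))
  Work inside:  g(b) + g(j) + b + c + (g(g(b + c)) + j)
  Merge nested applications:  g(b) + g(j) + b + c + g(g(b + c)) + j
  Sort arguments:  b + c + g(b) + g(g(b + c)) + g(j) + j
  Rebuild:  g(g(b + c + g(b) + g(g(b + c)) + g(j) + j))

Answer: yes — both canonical forms are g(g(b + c + g(b) + g(g(b + c)) + g(j) + j))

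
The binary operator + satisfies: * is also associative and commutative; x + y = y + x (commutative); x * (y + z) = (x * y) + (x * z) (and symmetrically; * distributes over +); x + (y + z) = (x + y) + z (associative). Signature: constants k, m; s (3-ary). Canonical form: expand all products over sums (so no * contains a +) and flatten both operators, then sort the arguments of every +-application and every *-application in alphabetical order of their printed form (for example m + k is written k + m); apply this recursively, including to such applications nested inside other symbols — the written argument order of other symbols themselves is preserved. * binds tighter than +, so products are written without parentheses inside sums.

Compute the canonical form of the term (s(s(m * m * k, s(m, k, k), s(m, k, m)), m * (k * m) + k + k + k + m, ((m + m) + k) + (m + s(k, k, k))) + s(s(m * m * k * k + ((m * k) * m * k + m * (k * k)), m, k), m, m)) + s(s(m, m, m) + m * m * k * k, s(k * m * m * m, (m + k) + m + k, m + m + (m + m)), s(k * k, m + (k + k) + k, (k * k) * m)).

Merge nested applications:  s(s(k * m * m, s(m, k, k), s(m, k, m)), k + k + k + k * m * m + m, k + m + m + m + s(k, k, k)) + s(s(k * k * m + k * k * m * m + k * k * m * m, m, k), m, m) + s(k * k * m * m + s(m, m, m), s(k * m * m * m, k + k + m + m, m + m + m + m), s(k * k, k + k + k + m, k * k * m))
Sort:  s(k * k * m * m + s(m, m, m), s(k * m * m * m, k + k + m + m, m + m + m + m), s(k * k, k + k + k + m, k * k * m)) + s(s(k * k * m + k * k * m * m + k * k * m * m, m, k), m, m) + s(s(k * m * m, s(m, k, k), s(m, k, m)), k + k + k + k * m * m + m, k + m + m + m + s(k, k, k))

Answer: s(k * k * m * m + s(m, m, m), s(k * m * m * m, k + k + m + m, m + m + m + m), s(k * k, k + k + k + m, k * k * m)) + s(s(k * k * m + k * k * m * m + k * k * m * m, m, k), m, m) + s(s(k * m * m, s(m, k, k), s(m, k, m)), k + k + k + k * m * m + m, k + m + m + m + s(k, k, k))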